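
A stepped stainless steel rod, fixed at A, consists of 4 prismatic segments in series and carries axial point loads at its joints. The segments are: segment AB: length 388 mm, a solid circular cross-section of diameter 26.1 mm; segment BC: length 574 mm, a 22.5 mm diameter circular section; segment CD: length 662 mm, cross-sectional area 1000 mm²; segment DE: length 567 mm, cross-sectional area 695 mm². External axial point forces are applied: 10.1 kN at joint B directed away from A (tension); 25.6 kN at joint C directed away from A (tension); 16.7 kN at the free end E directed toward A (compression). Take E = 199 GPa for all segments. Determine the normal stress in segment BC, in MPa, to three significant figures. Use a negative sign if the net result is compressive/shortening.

Internal axial forces (sectioning from the free end, tension +): N_DE = -16.7 kN, N_CD = -16.7 kN, N_BC = 8.9 kN, N_AB = 19 kN.
A_BC = 397.6 mm².
σ_BC = N_BC/A_BC = 8900/397.6 = 22.38 MPa.

22.4 MPa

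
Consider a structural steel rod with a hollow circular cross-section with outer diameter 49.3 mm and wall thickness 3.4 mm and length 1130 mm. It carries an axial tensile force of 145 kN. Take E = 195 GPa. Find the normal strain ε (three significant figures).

0.00152

A = 490.3 mm².
σ = N/A = 295.8 MPa; ε = σ/E = 295.8/195000 = 1.517e-03.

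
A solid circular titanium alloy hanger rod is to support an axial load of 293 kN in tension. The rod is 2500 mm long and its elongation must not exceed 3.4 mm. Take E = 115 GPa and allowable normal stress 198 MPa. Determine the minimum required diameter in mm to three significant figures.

48.8 mm

Required area A ≥ P/σ_allow = 293000/198 = 1480 mm².
For a solid circular section, d ≥ √(4A/π) = 43.41 mm.
Elongation limit: A ≥ PL/(Eδ_allow) = 293000·2500/(115000·3.4) = 1873 mm² ⇒ d ≥ 48.84 mm.
The elongation limit governs.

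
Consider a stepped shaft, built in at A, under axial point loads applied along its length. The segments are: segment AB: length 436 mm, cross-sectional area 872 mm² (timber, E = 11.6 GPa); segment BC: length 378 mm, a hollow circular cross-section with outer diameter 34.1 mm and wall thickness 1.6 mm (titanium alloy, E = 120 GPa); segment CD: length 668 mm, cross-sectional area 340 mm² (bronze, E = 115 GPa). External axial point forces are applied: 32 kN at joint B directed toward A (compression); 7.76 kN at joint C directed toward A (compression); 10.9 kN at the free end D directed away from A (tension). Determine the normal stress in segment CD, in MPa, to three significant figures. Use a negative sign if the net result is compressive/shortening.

32.1 MPa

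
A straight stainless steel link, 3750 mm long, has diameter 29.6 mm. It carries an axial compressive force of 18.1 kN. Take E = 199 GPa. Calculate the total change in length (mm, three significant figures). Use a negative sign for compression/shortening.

-0.496 mm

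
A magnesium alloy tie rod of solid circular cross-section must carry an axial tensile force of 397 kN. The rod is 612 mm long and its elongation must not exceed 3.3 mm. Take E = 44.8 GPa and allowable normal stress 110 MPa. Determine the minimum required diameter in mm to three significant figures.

67.8 mm

Required area A ≥ P/σ_allow = 397000/110 = 3609 mm².
For a solid circular section, d ≥ √(4A/π) = 67.79 mm.
Elongation limit: A ≥ PL/(Eδ_allow) = 397000·612/(44800·3.3) = 1643 mm² ⇒ d ≥ 45.74 mm.
The stress limit governs.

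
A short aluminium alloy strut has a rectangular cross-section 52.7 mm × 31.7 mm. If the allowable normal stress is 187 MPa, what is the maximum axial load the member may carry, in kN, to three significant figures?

312 kN

A = 1671 mm².
P_max = σ_allow · A = 187 · 1671 = 312400 N = 312.4 kN.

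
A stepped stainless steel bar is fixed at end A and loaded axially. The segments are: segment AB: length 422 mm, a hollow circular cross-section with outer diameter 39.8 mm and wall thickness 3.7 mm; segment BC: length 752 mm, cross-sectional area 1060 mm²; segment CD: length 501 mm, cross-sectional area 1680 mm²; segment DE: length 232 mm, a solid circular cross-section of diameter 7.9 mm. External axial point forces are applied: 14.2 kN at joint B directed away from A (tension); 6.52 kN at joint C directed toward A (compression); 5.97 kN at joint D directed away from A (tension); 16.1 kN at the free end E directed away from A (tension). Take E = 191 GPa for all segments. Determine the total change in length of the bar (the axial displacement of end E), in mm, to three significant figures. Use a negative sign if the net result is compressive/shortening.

0.648 mm

Internal axial forces (sectioning from the free end, tension +): N_DE = 16.1 kN, N_CD = 22.07 kN, N_BC = 15.55 kN, N_AB = 29.75 kN.
A_AB = 419.6 mm².
A_DE = 49.02 mm².
δ_AB = 29750·422/(419.6·191000) = 0.1566 mm
δ_BC = 15550·752/(1060·191000) = 0.05776 mm
δ_CD = 22070·501/(1680·191000) = 0.03446 mm
δ_DE = 16100·232/(49.02·191000) = 0.399 mm
δ = Σδ_i = 0.6478 mm.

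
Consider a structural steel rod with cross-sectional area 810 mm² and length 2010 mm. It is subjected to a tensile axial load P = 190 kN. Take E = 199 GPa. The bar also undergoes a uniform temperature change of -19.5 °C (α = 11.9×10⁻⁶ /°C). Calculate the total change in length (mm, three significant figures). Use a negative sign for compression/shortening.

δ_mech = NL/(AE) = 190000·2010/(810·199000) = 2.369 mm.
δ_thermal = αLΔT = 11.9e-6·2010·-19.5 = -0.4664 mm.
δ = δ_mech + δ_thermal = 1.903 mm.

1.90 mm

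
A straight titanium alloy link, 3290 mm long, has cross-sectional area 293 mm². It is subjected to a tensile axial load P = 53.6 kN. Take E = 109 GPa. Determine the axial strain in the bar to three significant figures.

σ = N/A = 182.9 MPa; ε = σ/E = 182.9/109000 = 1.678e-03.

0.00168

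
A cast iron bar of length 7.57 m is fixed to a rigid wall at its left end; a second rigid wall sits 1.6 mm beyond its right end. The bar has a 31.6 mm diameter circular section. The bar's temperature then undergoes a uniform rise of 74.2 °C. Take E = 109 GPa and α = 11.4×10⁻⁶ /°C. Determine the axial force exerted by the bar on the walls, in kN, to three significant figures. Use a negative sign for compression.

Free thermal expansion αLΔT = 11.4e-6 · 7570 · 74.2 = 6.403 mm.
The walls engage after the gap closes; constrained expansion = 6.403 − 1.6 = 4.803 mm.
The walls impose strain ε = −(4.803)/7570 = -6.3452e-04; σ = Eε = 109000 · -6.3452e-04 = -69.16 MPa.
Wall reaction R = σ·A = -69.16·784.3 = -54240 N = -54.24 kN.

-54.2 kN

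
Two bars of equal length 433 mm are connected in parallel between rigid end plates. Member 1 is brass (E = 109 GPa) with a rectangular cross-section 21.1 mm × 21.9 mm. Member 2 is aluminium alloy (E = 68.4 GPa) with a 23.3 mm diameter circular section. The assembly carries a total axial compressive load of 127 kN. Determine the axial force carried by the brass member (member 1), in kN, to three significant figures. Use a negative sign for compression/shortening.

A_1 = 462.1 mm².
A_2 = 426.4 mm².
Equal strain + equilibrium ⇒ each member carries load in proportion to AE: A₁E₁ = 50370000 N, A₂E₂ = 29160000 N, ΣAE = 79530000 N.
F₁ = P·A₁E₁/ΣAE = -127000·50370000/79530000 = -80430 N.

-80.4 kN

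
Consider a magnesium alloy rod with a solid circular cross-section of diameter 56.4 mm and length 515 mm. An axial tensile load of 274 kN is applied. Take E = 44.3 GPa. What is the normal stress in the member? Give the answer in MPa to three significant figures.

110 MPa

A = 2498 mm².
σ = N/A = 274000/2498 = 109.7 MPa.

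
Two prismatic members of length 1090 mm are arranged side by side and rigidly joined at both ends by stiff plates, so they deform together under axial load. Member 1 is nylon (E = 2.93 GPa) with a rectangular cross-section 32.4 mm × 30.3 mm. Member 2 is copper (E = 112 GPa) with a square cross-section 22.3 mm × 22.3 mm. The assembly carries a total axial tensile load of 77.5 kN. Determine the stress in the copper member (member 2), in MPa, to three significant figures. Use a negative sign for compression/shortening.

148 MPa

A_1 = 981.7 mm².
A_2 = 497.3 mm².
Equal strain + equilibrium ⇒ each member carries load in proportion to AE: A₁E₁ = 2876000 N, A₂E₂ = 55700000 N, ΣAE = 58570000 N.
σ₂ = P·E₂/ΣAE = 77500·112000/58570000 = 148.2 MPa.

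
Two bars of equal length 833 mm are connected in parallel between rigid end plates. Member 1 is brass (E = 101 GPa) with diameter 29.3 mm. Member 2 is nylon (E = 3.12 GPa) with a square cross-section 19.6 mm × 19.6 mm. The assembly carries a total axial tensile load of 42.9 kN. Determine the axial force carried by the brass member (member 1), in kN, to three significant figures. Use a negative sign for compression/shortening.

42.2 kN

A_1 = 674.3 mm².
A_2 = 384.2 mm².
Equal strain + equilibrium ⇒ each member carries load in proportion to AE: A₁E₁ = 68100000 N, A₂E₂ = 1199000 N, ΣAE = 69300000 N.
F₁ = P·A₁E₁/ΣAE = 42900·68100000/69300000 = 42160 N.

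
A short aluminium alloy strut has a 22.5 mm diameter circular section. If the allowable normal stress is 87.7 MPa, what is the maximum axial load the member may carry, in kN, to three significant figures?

A = 397.6 mm².
P_max = σ_allow · A = 87.7 · 397.6 = 34870 N = 34.87 kN.

34.9 kN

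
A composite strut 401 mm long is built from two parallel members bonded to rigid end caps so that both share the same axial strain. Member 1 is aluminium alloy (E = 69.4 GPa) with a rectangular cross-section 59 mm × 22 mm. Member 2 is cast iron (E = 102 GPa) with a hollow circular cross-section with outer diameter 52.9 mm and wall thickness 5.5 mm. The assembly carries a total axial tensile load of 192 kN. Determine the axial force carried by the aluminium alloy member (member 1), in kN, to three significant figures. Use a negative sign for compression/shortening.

99.6 kN

A_1 = 1298 mm².
A_2 = 819 mm².
Equal strain + equilibrium ⇒ each member carries load in proportion to AE: A₁E₁ = 90080000 N, A₂E₂ = 83540000 N, ΣAE = 173600000 N.
F₁ = P·A₁E₁/ΣAE = 192000·90080000/173600000 = 99620 N.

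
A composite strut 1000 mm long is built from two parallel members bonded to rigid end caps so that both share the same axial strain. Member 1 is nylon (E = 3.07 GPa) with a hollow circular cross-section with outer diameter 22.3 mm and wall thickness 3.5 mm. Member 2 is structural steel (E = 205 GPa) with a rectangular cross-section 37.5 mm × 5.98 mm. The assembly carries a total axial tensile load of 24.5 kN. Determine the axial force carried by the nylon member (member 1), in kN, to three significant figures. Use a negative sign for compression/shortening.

0.334 kN

A_1 = 206.7 mm².
A_2 = 224.3 mm².
Equal strain + equilibrium ⇒ each member carries load in proportion to AE: A₁E₁ = 634600 N, A₂E₂ = 45970000 N, ΣAE = 46610000 N.
F₁ = P·A₁E₁/ΣAE = 24500·634600/46610000 = 333.6 N.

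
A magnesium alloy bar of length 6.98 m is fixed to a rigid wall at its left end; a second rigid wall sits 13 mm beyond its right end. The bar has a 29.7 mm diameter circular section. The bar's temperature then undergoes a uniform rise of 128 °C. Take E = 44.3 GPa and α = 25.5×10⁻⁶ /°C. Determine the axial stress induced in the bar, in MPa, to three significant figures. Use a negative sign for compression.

Free thermal expansion αLΔT = 25.5e-6 · 6980 · 128 = 22.78 mm.
The walls engage after the gap closes; constrained expansion = 22.78 − 13 = 9.783 mm.
The walls impose strain ε = −(9.783)/6980 = -1.4015e-03; σ = Eε = 44300 · -1.4015e-03 = -62.09 MPa.

-62.1 MPa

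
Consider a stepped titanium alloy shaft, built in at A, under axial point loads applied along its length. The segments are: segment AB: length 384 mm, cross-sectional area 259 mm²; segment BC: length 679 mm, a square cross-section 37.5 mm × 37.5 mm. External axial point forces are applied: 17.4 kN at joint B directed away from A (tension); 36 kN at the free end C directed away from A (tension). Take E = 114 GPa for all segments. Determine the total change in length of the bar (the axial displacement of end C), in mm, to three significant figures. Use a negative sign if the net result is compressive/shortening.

Internal axial forces (sectioning from the free end, tension +): N_BC = 36 kN, N_AB = 53.4 kN.
A_BC = 1406 mm².
δ_AB = 53400·384/(259·114000) = 0.6945 mm
δ_BC = 36000·679/(1406·114000) = 0.1525 mm
δ = Σδ_i = 0.847 mm.

0.847 mm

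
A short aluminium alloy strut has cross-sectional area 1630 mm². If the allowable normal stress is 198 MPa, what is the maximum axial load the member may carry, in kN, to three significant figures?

P_max = σ_allow · A = 198 · 1630 = 322700 N = 322.7 kN.

323 kN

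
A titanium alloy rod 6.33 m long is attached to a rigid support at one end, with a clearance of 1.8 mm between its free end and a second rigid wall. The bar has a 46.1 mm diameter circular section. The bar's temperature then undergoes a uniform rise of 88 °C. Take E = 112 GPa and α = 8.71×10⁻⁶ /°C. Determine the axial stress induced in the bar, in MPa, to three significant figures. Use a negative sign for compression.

Free thermal expansion αLΔT = 8.71e-6 · 6330 · 88 = 4.852 mm.
The walls engage after the gap closes; constrained expansion = 4.852 − 1.8 = 3.052 mm.
The walls impose strain ε = −(3.052)/6330 = -4.8212e-04; σ = Eε = 112000 · -4.8212e-04 = -54 MPa.

-54.0 MPa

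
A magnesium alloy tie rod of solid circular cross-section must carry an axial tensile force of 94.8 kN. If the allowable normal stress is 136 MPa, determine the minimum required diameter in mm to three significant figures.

29.8 mm

Required area A ≥ P/σ_allow = 94800/136 = 697.1 mm².
For a solid circular section, d ≥ √(4A/π) = 29.79 mm.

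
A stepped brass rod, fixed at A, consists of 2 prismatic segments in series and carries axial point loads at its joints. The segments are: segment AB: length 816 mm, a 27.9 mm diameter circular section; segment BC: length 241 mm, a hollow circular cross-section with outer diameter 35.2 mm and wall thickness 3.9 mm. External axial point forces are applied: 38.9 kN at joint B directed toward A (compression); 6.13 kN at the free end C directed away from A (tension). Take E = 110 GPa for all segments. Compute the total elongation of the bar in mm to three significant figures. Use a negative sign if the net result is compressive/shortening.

-0.363 mm

Internal axial forces (sectioning from the free end, tension +): N_BC = 6.13 kN, N_AB = -32.77 kN.
A_AB = 611.4 mm².
A_BC = 383.5 mm².
δ_AB = -32770·816/(611.4·110000) = -0.3976 mm
δ_BC = 6130·241/(383.5·110000) = 0.03502 mm
δ = Σδ_i = -0.3626 mm.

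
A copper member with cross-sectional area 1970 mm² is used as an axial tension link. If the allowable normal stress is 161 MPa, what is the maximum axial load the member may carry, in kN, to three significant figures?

P_max = σ_allow · A = 161 · 1970 = 317200 N = 317.2 kN.

317 kN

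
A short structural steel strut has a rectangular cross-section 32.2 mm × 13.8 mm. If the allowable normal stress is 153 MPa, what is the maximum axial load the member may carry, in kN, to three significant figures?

68.0 kN

A = 444.4 mm².
P_max = σ_allow · A = 153 · 444.4 = 67990 N = 67.99 kN.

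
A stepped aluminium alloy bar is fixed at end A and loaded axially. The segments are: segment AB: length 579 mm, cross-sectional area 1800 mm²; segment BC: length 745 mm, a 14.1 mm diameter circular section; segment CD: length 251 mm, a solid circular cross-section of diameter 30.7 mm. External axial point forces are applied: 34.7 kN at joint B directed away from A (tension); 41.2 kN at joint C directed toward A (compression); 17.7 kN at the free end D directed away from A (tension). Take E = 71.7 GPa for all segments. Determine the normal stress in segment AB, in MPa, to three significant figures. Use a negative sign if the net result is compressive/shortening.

6.22 MPa

Internal axial forces (sectioning from the free end, tension +): N_CD = 17.7 kN, N_BC = -23.5 kN, N_AB = 11.2 kN.
σ_AB = N_AB/A_AB = 11200/1800 = 6.222 MPa.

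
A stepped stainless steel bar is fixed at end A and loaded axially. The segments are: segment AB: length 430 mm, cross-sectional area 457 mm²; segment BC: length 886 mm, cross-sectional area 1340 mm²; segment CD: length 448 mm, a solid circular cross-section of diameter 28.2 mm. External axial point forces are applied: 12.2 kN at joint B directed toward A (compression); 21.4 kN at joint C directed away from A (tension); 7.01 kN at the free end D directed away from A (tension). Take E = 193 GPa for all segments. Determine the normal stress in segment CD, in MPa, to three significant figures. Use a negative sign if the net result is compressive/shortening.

Internal axial forces (sectioning from the free end, tension +): N_CD = 7.01 kN, N_BC = 28.41 kN, N_AB = 16.21 kN.
A_CD = 624.6 mm².
σ_CD = N_CD/A_CD = 7010/624.6 = 11.22 MPa.

11.2 MPa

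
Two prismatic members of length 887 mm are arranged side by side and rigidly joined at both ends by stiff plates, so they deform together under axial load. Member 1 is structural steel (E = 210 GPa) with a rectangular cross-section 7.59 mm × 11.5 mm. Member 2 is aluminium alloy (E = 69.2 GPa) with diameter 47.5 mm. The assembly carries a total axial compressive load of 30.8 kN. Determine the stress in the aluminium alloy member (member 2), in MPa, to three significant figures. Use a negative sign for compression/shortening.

A_1 = 87.28 mm².
A_2 = 1772 mm².
Equal strain + equilibrium ⇒ each member carries load in proportion to AE: A₁E₁ = 18330000 N, A₂E₂ = 122600000 N, ΣAE = 141000000 N.
σ₂ = P·E₂/ΣAE = -30800·69200/141000000 = -15.12 MPa.

-15.1 MPa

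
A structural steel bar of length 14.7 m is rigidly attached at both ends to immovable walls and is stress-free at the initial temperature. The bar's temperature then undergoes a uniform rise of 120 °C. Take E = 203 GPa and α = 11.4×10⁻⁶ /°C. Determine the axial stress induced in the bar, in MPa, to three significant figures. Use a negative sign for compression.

-278 MPa

Free thermal expansion αLΔT = 11.4e-6 · 14700 · 120 = 20.11 mm.
The walls impose strain ε = −(20.11)/14700 = -1.3680e-03; σ = Eε = 203000 · -1.3680e-03 = -277.7 MPa.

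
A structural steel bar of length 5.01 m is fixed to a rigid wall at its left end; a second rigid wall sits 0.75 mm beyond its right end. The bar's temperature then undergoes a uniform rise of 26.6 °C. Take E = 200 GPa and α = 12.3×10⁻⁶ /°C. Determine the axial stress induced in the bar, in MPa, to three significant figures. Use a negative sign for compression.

-35.5 MPa

Free thermal expansion αLΔT = 12.3e-6 · 5010 · 26.6 = 1.639 mm.
The walls engage after the gap closes; constrained expansion = 1.639 − 0.75 = 0.8892 mm.
The walls impose strain ε = −(0.8892)/5010 = -1.7748e-04; σ = Eε = 200000 · -1.7748e-04 = -35.5 MPa.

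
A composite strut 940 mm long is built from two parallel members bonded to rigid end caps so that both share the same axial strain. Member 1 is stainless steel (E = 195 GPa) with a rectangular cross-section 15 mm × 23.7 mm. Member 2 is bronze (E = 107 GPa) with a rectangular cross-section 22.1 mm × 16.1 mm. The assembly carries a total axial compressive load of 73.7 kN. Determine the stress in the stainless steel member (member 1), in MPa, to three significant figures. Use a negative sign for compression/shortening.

-134 MPa

A_1 = 355.5 mm².
A_2 = 355.8 mm².
Equal strain + equilibrium ⇒ each member carries load in proportion to AE: A₁E₁ = 69320000 N, A₂E₂ = 38070000 N, ΣAE = 107400000 N.
σ₁ = P·E₁/ΣAE = -73700·195000/107400000 = -133.8 MPa.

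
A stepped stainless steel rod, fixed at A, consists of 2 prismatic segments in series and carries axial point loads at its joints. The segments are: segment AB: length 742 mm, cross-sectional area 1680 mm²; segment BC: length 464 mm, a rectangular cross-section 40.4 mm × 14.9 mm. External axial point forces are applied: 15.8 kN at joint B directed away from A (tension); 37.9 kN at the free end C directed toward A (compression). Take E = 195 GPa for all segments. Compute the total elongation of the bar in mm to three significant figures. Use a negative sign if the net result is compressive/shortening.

-0.200 mm

Internal axial forces (sectioning from the free end, tension +): N_BC = -37.9 kN, N_AB = -22.1 kN.
A_BC = 602 mm².
δ_AB = -22100·742/(1680·195000) = -0.05006 mm
δ_BC = -37900·464/(602·195000) = -0.1498 mm
δ = Σδ_i = -0.1999 mm.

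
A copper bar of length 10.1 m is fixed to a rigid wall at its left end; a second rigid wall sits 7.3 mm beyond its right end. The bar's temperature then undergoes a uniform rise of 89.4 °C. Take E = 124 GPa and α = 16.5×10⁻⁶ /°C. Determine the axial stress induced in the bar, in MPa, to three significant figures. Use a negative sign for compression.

-93.3 MPa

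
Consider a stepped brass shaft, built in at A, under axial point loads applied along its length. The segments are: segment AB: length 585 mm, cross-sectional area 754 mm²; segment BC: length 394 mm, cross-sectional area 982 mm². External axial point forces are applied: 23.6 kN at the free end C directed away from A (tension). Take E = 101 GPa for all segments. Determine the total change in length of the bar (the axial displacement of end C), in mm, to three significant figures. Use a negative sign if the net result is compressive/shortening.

0.275 mm

Internal axial forces (sectioning from the free end, tension +): N_BC = 23.6 kN, N_AB = 23.6 kN.
δ_AB = 23600·585/(754·101000) = 0.1813 mm
δ_BC = 23600·394/(982·101000) = 0.09375 mm
δ = Σδ_i = 0.275 mm.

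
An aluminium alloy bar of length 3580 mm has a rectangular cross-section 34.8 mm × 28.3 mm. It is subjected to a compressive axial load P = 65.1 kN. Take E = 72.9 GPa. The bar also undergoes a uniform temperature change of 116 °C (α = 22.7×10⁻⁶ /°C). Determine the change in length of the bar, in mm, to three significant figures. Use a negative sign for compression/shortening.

A = 984.8 mm².
δ_mech = NL/(AE) = -65100·3580/(984.8·72900) = -3.246 mm.
δ_thermal = αLΔT = 22.7e-6·3580·116 = 9.427 mm.
δ = δ_mech + δ_thermal = 6.181 mm.

6.18 mm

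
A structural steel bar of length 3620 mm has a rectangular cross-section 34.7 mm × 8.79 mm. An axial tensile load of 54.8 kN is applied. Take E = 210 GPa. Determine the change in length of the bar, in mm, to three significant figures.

A = 305 mm².
δ_mech = NL/(AE) = 54800·3620/(305·210000) = 3.097 mm.

3.10 mm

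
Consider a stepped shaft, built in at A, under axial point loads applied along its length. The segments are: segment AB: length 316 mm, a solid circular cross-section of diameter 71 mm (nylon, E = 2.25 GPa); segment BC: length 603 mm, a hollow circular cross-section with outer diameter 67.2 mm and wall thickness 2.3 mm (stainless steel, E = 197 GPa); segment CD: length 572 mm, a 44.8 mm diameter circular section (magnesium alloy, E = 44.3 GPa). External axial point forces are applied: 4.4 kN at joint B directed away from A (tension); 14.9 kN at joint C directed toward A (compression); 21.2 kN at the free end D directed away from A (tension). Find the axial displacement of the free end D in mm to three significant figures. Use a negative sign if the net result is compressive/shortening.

0.594 mm

Internal axial forces (sectioning from the free end, tension +): N_CD = 21.2 kN, N_BC = 6.3 kN, N_AB = 10.7 kN.
A_AB = 3959 mm².
A_BC = 468.9 mm².
A_CD = 1576 mm².
δ_AB = 10700·316/(3959·2250) = 0.3796 mm
δ_BC = 6300·603/(468.9·197000) = 0.04112 mm
δ_CD = 21200·572/(1576·44300) = 0.1737 mm
δ = Σδ_i = 0.5943 mm.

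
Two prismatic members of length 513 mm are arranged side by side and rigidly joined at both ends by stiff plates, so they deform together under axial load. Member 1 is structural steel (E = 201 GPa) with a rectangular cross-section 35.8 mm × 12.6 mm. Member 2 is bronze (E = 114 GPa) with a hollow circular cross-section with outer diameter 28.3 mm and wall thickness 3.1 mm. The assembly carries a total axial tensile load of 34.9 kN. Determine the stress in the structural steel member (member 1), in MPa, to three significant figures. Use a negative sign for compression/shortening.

A_1 = 451.1 mm².
A_2 = 245.4 mm².
Equal strain + equilibrium ⇒ each member carries load in proportion to AE: A₁E₁ = 90670000 N, A₂E₂ = 27980000 N, ΣAE = 118600000 N.
σ₁ = P·E₁/ΣAE = 34900·201000/118600000 = 59.13 MPa.

59.1 MPa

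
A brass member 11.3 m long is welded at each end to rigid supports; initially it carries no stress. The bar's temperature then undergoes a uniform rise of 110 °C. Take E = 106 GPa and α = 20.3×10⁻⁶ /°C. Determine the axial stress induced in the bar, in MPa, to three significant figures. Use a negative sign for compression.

Free thermal expansion αLΔT = 20.3e-6 · 11300 · 110 = 25.23 mm.
The walls impose strain ε = −(25.23)/11300 = -2.2330e-03; σ = Eε = 106000 · -2.2330e-03 = -236.7 MPa.

-237 MPa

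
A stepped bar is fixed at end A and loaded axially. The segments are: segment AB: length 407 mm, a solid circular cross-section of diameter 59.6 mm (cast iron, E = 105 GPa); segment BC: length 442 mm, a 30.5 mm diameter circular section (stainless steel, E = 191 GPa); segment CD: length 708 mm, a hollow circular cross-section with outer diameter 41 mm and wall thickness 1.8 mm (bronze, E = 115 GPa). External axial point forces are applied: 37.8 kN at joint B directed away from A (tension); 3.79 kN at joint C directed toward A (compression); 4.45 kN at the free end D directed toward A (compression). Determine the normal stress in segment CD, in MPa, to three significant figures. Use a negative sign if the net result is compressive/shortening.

-20.1 MPa

Internal axial forces (sectioning from the free end, tension +): N_CD = -4.45 kN, N_BC = -8.24 kN, N_AB = 29.56 kN.
A_CD = 221.7 mm².
σ_CD = N_CD/A_CD = -4450/221.7 = -20.07 MPa.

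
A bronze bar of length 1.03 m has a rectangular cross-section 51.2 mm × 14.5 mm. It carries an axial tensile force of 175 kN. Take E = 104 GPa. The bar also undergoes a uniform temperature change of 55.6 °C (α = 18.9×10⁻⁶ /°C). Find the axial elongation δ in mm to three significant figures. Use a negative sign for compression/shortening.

A = 742.4 mm².
δ_mech = NL/(AE) = 175000·1030/(742.4·104000) = 2.335 mm.
δ_thermal = αLΔT = 18.9e-6·1030·55.6 = 1.082 mm.
δ = δ_mech + δ_thermal = 3.417 mm.

3.42 mm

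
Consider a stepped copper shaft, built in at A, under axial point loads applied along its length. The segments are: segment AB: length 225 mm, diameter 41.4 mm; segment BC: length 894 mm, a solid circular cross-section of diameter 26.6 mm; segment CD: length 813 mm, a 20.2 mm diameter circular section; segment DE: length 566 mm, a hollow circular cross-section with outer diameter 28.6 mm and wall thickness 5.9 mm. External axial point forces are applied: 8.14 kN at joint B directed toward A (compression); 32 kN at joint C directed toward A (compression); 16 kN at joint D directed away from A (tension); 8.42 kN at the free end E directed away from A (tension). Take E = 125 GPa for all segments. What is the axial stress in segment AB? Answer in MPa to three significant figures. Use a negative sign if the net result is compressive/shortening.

Internal axial forces (sectioning from the free end, tension +): N_DE = 8.42 kN, N_CD = 24.42 kN, N_BC = -7.58 kN, N_AB = -15.72 kN.
A_AB = 1346 mm².
σ_AB = N_AB/A_AB = -15720/1346 = -11.68 MPa.

-11.7 MPa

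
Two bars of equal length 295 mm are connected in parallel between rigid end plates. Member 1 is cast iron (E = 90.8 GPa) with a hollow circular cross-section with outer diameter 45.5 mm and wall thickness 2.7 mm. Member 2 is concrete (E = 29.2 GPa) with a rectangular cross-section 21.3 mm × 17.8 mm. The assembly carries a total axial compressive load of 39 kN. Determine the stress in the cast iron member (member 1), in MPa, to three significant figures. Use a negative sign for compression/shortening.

-80.4 MPa

A_1 = 363 mm².
A_2 = 379.1 mm².
Equal strain + equilibrium ⇒ each member carries load in proportion to AE: A₁E₁ = 32960000 N, A₂E₂ = 11070000 N, ΣAE = 44040000 N.
σ₁ = P·E₁/ΣAE = -39000·90800/44040000 = -80.42 MPa.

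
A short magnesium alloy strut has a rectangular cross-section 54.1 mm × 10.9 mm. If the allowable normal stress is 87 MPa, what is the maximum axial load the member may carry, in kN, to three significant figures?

A = 589.7 mm².
P_max = σ_allow · A = 87 · 589.7 = 51300 N = 51.3 kN.

51.3 kN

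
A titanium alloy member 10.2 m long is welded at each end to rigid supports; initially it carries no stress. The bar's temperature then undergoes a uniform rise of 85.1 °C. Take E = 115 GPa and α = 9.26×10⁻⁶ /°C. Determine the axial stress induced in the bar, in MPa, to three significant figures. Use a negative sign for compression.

-90.6 MPa

Free thermal expansion αLΔT = 9.26e-6 · 10200 · 85.1 = 8.038 mm.
The walls impose strain ε = −(8.038)/10200 = -7.8803e-04; σ = Eε = 115000 · -7.8803e-04 = -90.62 MPa.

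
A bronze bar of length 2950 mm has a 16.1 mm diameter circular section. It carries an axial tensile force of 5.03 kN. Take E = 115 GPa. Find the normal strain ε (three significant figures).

2.15e-04

A = 203.6 mm².
σ = N/A = 24.71 MPa; ε = σ/E = 24.71/115000 = 2.148e-04.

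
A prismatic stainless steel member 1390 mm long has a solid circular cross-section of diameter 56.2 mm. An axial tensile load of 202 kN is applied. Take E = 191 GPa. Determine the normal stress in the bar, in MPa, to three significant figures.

A = 2481 mm².
σ = N/A = 202000/2481 = 81.43 MPa.

81.4 MPa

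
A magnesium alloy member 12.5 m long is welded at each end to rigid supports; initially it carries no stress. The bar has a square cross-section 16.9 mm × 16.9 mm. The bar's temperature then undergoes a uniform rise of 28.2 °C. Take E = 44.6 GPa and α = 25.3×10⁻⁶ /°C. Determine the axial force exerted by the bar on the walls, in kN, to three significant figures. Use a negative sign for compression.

Free thermal expansion αLΔT = 25.3e-6 · 12500 · 28.2 = 8.918 mm.
The walls impose strain ε = −(8.918)/12500 = -7.1346e-04; σ = Eε = 44600 · -7.1346e-04 = -31.82 MPa.
Wall reaction R = σ·A = -31.82·285.6 = -9088 N = -9.088 kN.

-9.09 kN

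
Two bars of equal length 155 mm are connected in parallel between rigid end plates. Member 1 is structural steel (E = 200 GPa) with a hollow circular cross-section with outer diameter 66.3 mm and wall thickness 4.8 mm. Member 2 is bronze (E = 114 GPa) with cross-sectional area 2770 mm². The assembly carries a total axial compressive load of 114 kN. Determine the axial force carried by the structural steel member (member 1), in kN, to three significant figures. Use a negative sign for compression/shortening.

A_1 = 927.4 mm².
Equal strain + equilibrium ⇒ each member carries load in proportion to AE: A₁E₁ = 185500000 N, A₂E₂ = 315800000 N, ΣAE = 501300000 N.
F₁ = P·A₁E₁/ΣAE = -114000·185500000/501300000 = -42180 N.

-42.2 kN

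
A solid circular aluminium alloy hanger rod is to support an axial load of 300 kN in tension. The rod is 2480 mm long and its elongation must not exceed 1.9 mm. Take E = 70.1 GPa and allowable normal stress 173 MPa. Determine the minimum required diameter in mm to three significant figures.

84.3 mm

Required area A ≥ P/σ_allow = 300000/173 = 1734 mm².
For a solid circular section, d ≥ √(4A/π) = 46.99 mm.
Elongation limit: A ≥ PL/(Eδ_allow) = 300000·2480/(70100·1.9) = 5586 mm² ⇒ d ≥ 84.33 mm.
The elongation limit governs.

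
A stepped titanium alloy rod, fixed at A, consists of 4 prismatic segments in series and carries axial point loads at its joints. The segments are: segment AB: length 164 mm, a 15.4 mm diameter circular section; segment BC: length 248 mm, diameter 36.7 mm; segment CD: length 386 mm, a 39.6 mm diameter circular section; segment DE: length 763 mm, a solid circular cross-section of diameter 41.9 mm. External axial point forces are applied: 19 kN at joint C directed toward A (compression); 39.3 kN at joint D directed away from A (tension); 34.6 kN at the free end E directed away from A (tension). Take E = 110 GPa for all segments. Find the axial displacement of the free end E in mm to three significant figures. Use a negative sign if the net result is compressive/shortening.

Internal axial forces (sectioning from the free end, tension +): N_DE = 34.6 kN, N_CD = 73.9 kN, N_BC = 54.9 kN, N_AB = 54.9 kN.
A_AB = 186.3 mm².
A_BC = 1058 mm².
A_CD = 1232 mm².
A_DE = 1379 mm².
δ_AB = 54900·164/(186.3·110000) = 0.4394 mm
δ_BC = 54900·248/(1058·110000) = 0.117 mm
δ_CD = 73900·386/(1232·110000) = 0.2106 mm
δ_DE = 34600·763/(1379·110000) = 0.1741 mm
δ = Σδ_i = 0.941 mm.

0.941 mm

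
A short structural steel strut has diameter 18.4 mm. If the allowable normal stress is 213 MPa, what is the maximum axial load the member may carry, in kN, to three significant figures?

A = 265.9 mm².
P_max = σ_allow · A = 213 · 265.9 = 56640 N = 56.64 kN.

56.6 kN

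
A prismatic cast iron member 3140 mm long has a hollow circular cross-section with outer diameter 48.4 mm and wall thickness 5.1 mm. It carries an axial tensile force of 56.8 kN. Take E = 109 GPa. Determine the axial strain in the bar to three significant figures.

7.51e-04

A = 693.8 mm².
σ = N/A = 81.87 MPa; ε = σ/E = 81.87/109000 = 7.511e-04.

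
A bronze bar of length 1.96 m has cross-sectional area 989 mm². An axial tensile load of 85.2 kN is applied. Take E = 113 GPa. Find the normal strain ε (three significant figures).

σ = N/A = 86.15 MPa; ε = σ/E = 86.15/113000 = 7.624e-04.

7.62e-04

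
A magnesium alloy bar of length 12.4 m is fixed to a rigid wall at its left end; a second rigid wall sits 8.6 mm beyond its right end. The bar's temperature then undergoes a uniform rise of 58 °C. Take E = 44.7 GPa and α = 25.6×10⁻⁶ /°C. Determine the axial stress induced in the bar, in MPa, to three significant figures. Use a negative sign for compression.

-35.4 MPa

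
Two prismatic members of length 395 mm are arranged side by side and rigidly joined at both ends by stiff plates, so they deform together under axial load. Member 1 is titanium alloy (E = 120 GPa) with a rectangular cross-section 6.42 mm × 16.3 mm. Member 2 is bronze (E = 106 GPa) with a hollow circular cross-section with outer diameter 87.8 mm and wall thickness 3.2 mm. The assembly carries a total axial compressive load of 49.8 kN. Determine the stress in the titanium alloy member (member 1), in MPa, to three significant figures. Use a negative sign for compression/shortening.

A_1 = 104.6 mm².
A_2 = 850.5 mm².
Equal strain + equilibrium ⇒ each member carries load in proportion to AE: A₁E₁ = 12560000 N, A₂E₂ = 90150000 N, ΣAE = 102700000 N.
σ₁ = P·E₁/ΣAE = -49800·120000/102700000 = -58.18 MPa.

-58.2 MPa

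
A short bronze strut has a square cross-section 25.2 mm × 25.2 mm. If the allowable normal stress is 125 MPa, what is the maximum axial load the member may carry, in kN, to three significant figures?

79.4 kN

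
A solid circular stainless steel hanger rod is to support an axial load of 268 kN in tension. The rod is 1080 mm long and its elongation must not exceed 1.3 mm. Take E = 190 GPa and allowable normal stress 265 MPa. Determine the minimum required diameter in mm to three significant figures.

38.6 mm

Required area A ≥ P/σ_allow = 268000/265 = 1011 mm².
For a solid circular section, d ≥ √(4A/π) = 35.88 mm.
Elongation limit: A ≥ PL/(Eδ_allow) = 268000·1080/(190000·1.3) = 1172 mm² ⇒ d ≥ 38.63 mm.
The elongation limit governs.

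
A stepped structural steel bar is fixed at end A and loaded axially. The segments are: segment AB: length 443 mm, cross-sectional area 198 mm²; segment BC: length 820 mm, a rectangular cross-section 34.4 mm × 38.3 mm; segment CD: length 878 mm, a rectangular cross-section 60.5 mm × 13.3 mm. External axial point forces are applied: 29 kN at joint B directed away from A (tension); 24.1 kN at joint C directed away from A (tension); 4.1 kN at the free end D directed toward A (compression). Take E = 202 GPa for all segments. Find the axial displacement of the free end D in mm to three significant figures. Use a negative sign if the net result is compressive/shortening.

0.582 mm

Internal axial forces (sectioning from the free end, tension +): N_CD = -4.1 kN, N_BC = 20 kN, N_AB = 49 kN.
A_BC = 1318 mm².
A_CD = 804.7 mm².
δ_AB = 49000·443/(198·202000) = 0.5427 mm
δ_BC = 20000·820/(1318·202000) = 0.06162 mm
δ_CD = -4100·878/(804.7·202000) = -0.02215 mm
δ = Σδ_i = 0.5822 mm.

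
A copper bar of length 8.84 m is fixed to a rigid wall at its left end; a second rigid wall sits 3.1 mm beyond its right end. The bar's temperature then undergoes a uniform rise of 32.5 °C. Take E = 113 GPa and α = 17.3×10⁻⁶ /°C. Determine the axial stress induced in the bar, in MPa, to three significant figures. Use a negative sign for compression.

-23.9 MPa

Free thermal expansion αLΔT = 17.3e-6 · 8840 · 32.5 = 4.97 mm.
The walls engage after the gap closes; constrained expansion = 4.97 − 3.1 = 1.87 mm.
The walls impose strain ε = −(1.87)/8840 = -2.1157e-04; σ = Eε = 113000 · -2.1157e-04 = -23.91 MPa.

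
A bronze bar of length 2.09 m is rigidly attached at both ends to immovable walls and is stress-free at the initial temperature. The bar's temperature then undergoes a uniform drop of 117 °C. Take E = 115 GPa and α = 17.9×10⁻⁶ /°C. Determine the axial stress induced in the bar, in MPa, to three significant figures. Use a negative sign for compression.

241 MPa

Free thermal expansion αLΔT = 17.9e-6 · 2090 · -117 = -4.377 mm.
The walls impose strain ε = −(-4.377)/2090 = 2.0943e-03; σ = Eε = 115000 · 2.0943e-03 = 240.8 MPa.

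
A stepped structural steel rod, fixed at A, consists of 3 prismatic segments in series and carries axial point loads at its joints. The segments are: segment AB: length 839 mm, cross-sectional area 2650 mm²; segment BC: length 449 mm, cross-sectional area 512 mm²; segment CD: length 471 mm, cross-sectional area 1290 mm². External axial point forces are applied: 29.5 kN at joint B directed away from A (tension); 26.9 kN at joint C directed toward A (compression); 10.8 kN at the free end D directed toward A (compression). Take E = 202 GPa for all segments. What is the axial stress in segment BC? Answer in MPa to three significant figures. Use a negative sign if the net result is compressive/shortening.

Internal axial forces (sectioning from the free end, tension +): N_CD = -10.8 kN, N_BC = -37.7 kN, N_AB = -8.2 kN.
σ_BC = N_BC/A_BC = -37700/512 = -73.63 MPa.

-73.6 MPa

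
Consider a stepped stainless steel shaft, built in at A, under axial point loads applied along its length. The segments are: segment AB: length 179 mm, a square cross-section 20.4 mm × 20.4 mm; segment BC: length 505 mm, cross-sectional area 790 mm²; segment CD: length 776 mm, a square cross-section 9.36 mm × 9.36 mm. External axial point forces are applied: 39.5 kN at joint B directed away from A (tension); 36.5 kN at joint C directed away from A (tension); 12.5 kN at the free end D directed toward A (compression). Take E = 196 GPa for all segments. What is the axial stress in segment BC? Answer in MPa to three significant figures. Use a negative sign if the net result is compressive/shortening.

30.4 MPa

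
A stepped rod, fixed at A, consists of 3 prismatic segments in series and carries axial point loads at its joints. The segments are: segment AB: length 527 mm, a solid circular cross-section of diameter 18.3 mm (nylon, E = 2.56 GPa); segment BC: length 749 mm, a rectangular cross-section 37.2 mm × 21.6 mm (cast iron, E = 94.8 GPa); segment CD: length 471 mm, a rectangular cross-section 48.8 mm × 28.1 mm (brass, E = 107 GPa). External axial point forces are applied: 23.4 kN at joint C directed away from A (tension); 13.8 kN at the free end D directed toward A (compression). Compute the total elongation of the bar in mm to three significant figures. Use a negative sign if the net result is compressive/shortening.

7.56 mm

Internal axial forces (sectioning from the free end, tension +): N_CD = -13.8 kN, N_BC = 9.6 kN, N_AB = 9.6 kN.
A_AB = 263 mm².
A_BC = 803.5 mm².
A_CD = 1371 mm².
δ_AB = 9600·527/(263·2560) = 7.514 mm
δ_BC = 9600·749/(803.5·94800) = 0.09439 mm
δ_CD = -13800·471/(1371·107000) = -0.0443 mm
δ = Σδ_i = 7.564 mm.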